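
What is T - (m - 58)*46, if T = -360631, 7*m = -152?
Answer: -2498749/7 ≈ -3.5696e+5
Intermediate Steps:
m = -152/7 (m = (⅐)*(-152) = -152/7 ≈ -21.714)
T - (m - 58)*46 = -360631 - (-152/7 - 58)*46 = -360631 - (-558)*46/7 = -360631 - 1*(-25668/7) = -360631 + 25668/7 = -2498749/7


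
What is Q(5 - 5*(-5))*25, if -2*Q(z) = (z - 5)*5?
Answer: -3125/2 ≈ -1562.5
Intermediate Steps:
Q(z) = 25/2 - 5*z/2 (Q(z) = -(z - 5)*5/2 = -(-5 + z)*5/2 = -(-25 + 5*z)/2 = 25/2 - 5*z/2)
Q(5 - 5*(-5))*25 = (25/2 - 5*(5 - 5*(-5))/2)*25 = (25/2 - 5*(5 + 25)/2)*25 = (25/2 - 5/2*30)*25 = (25/2 - 75)*25 = -125/2*25 = -3125/2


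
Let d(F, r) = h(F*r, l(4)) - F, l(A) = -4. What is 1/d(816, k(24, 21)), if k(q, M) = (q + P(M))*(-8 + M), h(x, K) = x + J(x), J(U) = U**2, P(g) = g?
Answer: 1/227873046144 ≈ 4.3884e-12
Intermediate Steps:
h(x, K) = x + x**2
k(q, M) = (-8 + M)*(M + q) (k(q, M) = (q + M)*(-8 + M) = (M + q)*(-8 + M) = (-8 + M)*(M + q))
d(F, r) = -F + F*r*(1 + F*r) (d(F, r) = (F*r)*(1 + F*r) - F = F*r*(1 + F*r) - F = -F + F*r*(1 + F*r))
1/d(816, k(24, 21)) = 1/(816*(-1 + (21**2 - 8*21 - 8*24 + 21*24) + 816*(21**2 - 8*21 - 8*24 + 21*24)**2)) = 1/(816*(-1 + (441 - 168 - 192 + 504) + 816*(441 - 168 - 192 + 504)**2)) = 1/(816*(-1 + 585 + 816*585**2)) = 1/(816*(-1 + 585 + 816*342225)) = 1/(816*(-1 + 585 + 279255600)) = 1/(816*279256184) = 1/227873046144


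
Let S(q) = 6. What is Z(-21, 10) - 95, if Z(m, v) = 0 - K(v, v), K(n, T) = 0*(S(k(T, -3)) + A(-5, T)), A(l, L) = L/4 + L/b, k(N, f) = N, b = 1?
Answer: -95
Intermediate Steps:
A(l, L) = 5*L/4 (A(l, L) = L/4 + L/1 = L*(1/4) + L*1 = L/4 + L = 5*L/4)
K(n, T) = 0 (K(n, T) = 0*(6 + 5*T/4) = 0)
Z(m, v) = 0 (Z(m, v) = 0 - 1*0 = 0 + 0 = 0)
Z(-21, 10) - 95 = 0 - 95 = -95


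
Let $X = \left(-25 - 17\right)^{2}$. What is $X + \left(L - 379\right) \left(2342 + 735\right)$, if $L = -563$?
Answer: $-2896770$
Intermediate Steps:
$X = 1764$ ($X = \left(-42\right)^{2} = 1764$)
$X + \left(L - 379\right) \left(2342 + 735\right) = 1764 + \left(-563 - 379\right) \left(2342 + 735\right) = 1764 - 2898534 = -2896770$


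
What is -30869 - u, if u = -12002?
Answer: -18867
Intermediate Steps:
-30869 - u = -30869 - 1*(-12002) = -30869 + 12002 = -18867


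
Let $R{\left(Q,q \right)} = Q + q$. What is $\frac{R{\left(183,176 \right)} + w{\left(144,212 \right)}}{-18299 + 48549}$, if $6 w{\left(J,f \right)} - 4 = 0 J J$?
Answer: $\frac{1079}{90750} \approx 0.01189$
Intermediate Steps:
$w{\left(J,f \right)} = \frac{2}{3}$ ($w{\left(J,f \right)} = \frac{2}{3} + \frac{0 J J}{6} = \frac{2}{3} + \frac{0 J}{6} = \frac{2}{3} + \frac{1}{6} \cdot 0 = \frac{2}{3} + 0 = \frac{2}{3}$)
$\frac{R{\left(183,176 \right)} + w{\left(144,212 \right)}}{-18299 + 48549} = \frac{\left(183 + 176\right) + \frac{2}{3}}{-18299 + 48549} = \frac{359 + \frac{2}{3}}{30250} = \frac{1079}{3} \cdot \frac{1}{30250} = \frac{1079}{90750}$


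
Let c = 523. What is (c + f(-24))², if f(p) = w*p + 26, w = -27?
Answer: 1432809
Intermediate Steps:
f(p) = 26 - 27*p (f(p) = -27*p + 26 = 26 - 27*p)
(c + f(-24))² = (523 + (26 - 27*(-24)))² = (523 + (26 + 648))² = (523 + 674)² = 1197² = 1432809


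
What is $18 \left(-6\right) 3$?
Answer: $-324$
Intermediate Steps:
$18 \left(-6\right) 3 = \left(-108\right) 3 = -324$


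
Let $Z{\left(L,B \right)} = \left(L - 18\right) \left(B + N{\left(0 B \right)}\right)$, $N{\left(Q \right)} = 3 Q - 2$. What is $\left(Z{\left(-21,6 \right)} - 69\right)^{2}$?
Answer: $50625$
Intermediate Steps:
$N{\left(Q \right)} = -2 + 3 Q$
$Z{\left(L,B \right)} = \left(-18 + L\right) \left(-2 + B\right)$ ($Z{\left(L,B \right)} = \left(L - 18\right) \left(B + \left(-2 + 3 \cdot 0 B\right)\right) = \left(-18 + L\right) \left(B + \left(-2 + 3 \cdot 0\right)\right) = \left(-18 + L\right) \left(B + \left(-2 + 0\right)\right) = \left(-18 + L\right) \left(B - 2\right) = \left(-18 + L\right) \left(-2 + B\right)$)
$\left(Z{\left(-21,6 \right)} - 69\right)^{2} = \left(\left(36 - 108 - -42 + 6 \left(-21\right)\right) - 69\right)^{2} = \left(\left(36 - 108 + 42 - 126\right) - 69\right)^{2} = \left(-156 - 69\right)^{2} = \left(-225\right)^{2} = 50625$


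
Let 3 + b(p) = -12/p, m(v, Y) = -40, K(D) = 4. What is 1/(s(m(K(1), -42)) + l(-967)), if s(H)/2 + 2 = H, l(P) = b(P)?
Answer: -967/84117 ≈ -0.011496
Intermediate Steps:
b(p) = -3 - 12/p
l(P) = -3 - 12/P
s(H) = -4 + 2*H
1/(s(m(K(1), -42)) + l(-967)) = 1/((-4 + 2*(-40)) + (-3 - 12/(-967))) = 1/((-4 - 80) + (-3 - 12*(-1/967))) = 1/(-84 + (-3 + 12/967)) = 1/(-84 - 2889/967) = 1/(-84117/967) = -967/84117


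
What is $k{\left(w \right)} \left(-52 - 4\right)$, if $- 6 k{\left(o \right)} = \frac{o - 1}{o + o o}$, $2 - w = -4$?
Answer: $\frac{10}{9} \approx 1.1111$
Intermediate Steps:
$w = 6$ ($w = 2 - -4 = 2 + 4 = 6$)
$k{\left(o \right)} = - \frac{-1 + o}{6 \left(o + o^{2}\right)}$ ($k{\left(o \right)} = - \frac{\left(o - 1\right) \frac{1}{o + o o}}{6} = - \frac{\left(-1 + o\right) \frac{1}{o + o^{2}}}{6} = - \frac{\frac{1}{o + o^{2}} \left(-1 + o\right)}{6} = - \frac{-1 + o}{6 \left(o + o^{2}\right)}$)
$k{\left(w \right)} \left(-52 - 4\right) = \frac{1 - 6}{6 \cdot 6 \left(1 + 6\right)} \left(-52 - 4\right) = \frac{1}{6} \cdot \frac{1}{6} \cdot \frac{1}{7} \left(1 - 6\right) \left(-52 - 4\right) = \frac{1}{6} \cdot \frac{1}{6} \cdot \frac{1}{7} \left(-5\right) \left(-56\right) = \left(- \frac{5}{252}\right) \left(-56\right) = \frac{10}{9}$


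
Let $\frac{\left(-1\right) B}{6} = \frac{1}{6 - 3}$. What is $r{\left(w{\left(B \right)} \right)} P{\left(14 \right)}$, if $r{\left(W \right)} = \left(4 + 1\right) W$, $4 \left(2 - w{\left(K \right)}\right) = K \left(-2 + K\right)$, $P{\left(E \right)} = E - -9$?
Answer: $0$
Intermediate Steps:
$P{\left(E \right)} = 9 + E$ ($P{\left(E \right)} = E + 9 = 9 + E$)
$B = -2$ ($B = - \frac{6}{6 - 3} = - \frac{6}{3} = \left(-6\right) \frac{1}{3} = -2$)
$w{\left(K \right)} = 2 - \frac{K \left(-2 + K\right)}{4}$
$r{\left(W \right)} = 5 W$
$r{\left(w{\left(B \right)} \right)} P{\left(14 \right)} = 5 \left(2 + \frac{1}{2} \left(-2\right) - \frac{\left(-2\right)^{2}}{4}\right) \left(9 + 14\right) = 5 \left(2 - 1 - 1\right) 23 = 5 \cdot 0 \cdot 23 = 0 \cdot 23 = 0$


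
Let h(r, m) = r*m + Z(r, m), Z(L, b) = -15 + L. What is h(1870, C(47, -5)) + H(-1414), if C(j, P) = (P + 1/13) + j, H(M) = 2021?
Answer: 1073278/13 ≈ 82560.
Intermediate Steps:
C(j, P) = 1/13 + P + j (C(j, P) = (P + 1/13) + j = (1/13 + P) + j = 1/13 + P + j)
h(r, m) = -15 + r + m*r (h(r, m) = r*m + (-15 + r) = m*r + (-15 + r) = -15 + r + m*r)
h(1870, C(47, -5)) + H(-1414) = (-15 + 1870 + (1/13 - 5 + 47)*1870) + 2021 = (-15 + 1870 + (547/13)*1870) + 2021 = (-15 + 1870 + 1022890/13) + 2021 = 1047005/13 + 2021 = 1073278/13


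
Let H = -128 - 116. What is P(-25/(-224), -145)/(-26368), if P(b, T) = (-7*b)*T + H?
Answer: 4183/843776 ≈ 0.0049575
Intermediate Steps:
H = -244
P(b, T) = -244 - 7*T*b (P(b, T) = (-7*b)*T - 244 = -7*T*b - 244 = -244 - 7*T*b)
P(-25/(-224), -145)/(-26368) = (-244 - 7*(-145)*(-25/(-224)))/(-26368) = (-244 - 7*(-145)*(-25*(-1/224)))*(-1/26368) = (-244 - 7*(-145)*25/224)*(-1/26368) = (-244 + 3625/32)*(-1/26368) = -4183/32*(-1/26368) = 4183/843776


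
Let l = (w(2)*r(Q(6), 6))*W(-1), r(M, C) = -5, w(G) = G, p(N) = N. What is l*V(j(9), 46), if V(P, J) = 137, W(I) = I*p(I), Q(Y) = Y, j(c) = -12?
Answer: -1370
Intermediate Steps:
W(I) = I² (W(I) = I*I = I²)
l = -10 (l = (2*(-5))*(-1)² = -10*1 = -10)
l*V(j(9), 46) = -10*137 = -1370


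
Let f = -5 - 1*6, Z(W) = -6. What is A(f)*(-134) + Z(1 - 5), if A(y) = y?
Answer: 1468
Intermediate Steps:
f = -11 (f = -5 - 6 = -11)
A(f)*(-134) + Z(1 - 5) = -11*(-134) - 6 = 1474 - 6 = 1468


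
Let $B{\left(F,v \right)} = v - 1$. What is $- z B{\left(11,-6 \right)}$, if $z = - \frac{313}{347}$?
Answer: $- \frac{2191}{347} \approx -6.3141$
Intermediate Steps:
$z = - \frac{313}{347}$ ($z = \left(-313\right) \frac{1}{347} = - \frac{313}{347} \approx -0.90202$)
$B{\left(F,v \right)} = -1 + v$
$- z B{\left(11,-6 \right)} = - \frac{\left(-313\right) \left(-1 - 6\right)}{347} = - \frac{\left(-313\right) \left(-7\right)}{347} = \left(-1\right) \frac{2191}{347} = - \frac{2191}{347}$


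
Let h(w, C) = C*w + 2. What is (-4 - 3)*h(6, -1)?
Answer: 28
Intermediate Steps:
h(w, C) = 2 + C*w
(-4 - 3)*h(6, -1) = (-4 - 3)*(2 - 1*6) = -7*(2 - 6) = -7*(-4) = 28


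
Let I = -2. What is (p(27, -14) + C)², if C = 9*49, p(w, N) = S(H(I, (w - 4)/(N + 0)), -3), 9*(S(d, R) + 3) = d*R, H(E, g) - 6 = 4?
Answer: 1700416/9 ≈ 1.8894e+5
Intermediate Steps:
H(E, g) = 10 (H(E, g) = 6 + 4 = 10)
S(d, R) = -3 + R*d/9 (S(d, R) = -3 + (d*R)/9 = -3 + (R*d)/9 = -3 + R*d/9)
p(w, N) = -19/3 (p(w, N) = -3 + (⅑)*(-3)*10 = -3 - 10/3 = -19/3)
C = 441
(p(27, -14) + C)² = (-19/3 + 441)² = (1304/3)² = 1700416/9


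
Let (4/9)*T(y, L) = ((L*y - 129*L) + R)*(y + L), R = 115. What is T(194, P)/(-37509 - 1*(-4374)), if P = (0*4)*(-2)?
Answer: -6693/4418 ≈ -1.5149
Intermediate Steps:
P = 0 (P = 0*(-2) = 0)
T(y, L) = 9*(L + y)*(115 - 129*L + L*y)/4 (T(y, L) = 9*(((L*y - 129*L) + 115)*(y + L))/4 = 9*(((-129*L + L*y) + 115)*(L + y))/4 = 9*((115 - 129*L + L*y)*(L + y))/4 = 9*((L + y)*(115 - 129*L + L*y))/4 = 9*(L + y)*(115 - 129*L + L*y)/4)
T(194, P)/(-37509 - 1*(-4374)) = (-1161/4*0² + (1035/4)*0 + (1035/4)*194 - 1161/4*0*194 + (9/4)*0*194² + (9/4)*194*0²)/(-37509 - 1*(-4374)) = (-1161/4*0 + 0 + 100395/2 + 0 + (9/4)*0*37636 + (9/4)*194*0)/(-37509 + 4374) = (0 + 0 + 100395/2 + 0 + 0 + 0)/(-33135) = (100395/2)*(-1/33135) = -6693/4418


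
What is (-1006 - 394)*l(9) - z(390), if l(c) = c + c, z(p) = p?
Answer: -25590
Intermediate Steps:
l(c) = 2*c
(-1006 - 394)*l(9) - z(390) = (-1006 - 394)*(2*9) - 1*390 = -1400*18 - 390 = -25200 - 390 = -25590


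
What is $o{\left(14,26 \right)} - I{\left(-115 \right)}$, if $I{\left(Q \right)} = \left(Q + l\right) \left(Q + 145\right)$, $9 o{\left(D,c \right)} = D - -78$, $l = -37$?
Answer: $\frac{41132}{9} \approx 4570.2$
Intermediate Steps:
$o{\left(D,c \right)} = \frac{26}{3} + \frac{D}{9}$ ($o{\left(D,c \right)} = \frac{D - -78}{9} = \frac{D + 78}{9} = \frac{78 + D}{9} = \frac{26}{3} + \frac{D}{9}$)
$I{\left(Q \right)} = \left(-37 + Q\right) \left(145 + Q\right)$ ($I{\left(Q \right)} = \left(Q - 37\right) \left(Q + 145\right) = \left(-37 + Q\right) \left(145 + Q\right)$)
$o{\left(14,26 \right)} - I{\left(-115 \right)} = \left(\frac{26}{3} + \frac{1}{9} \cdot 14\right) - \left(-5365 + \left(-115\right)^{2} + 108 \left(-115\right)\right) = \left(\frac{26}{3} + \frac{14}{9}\right) - \left(-5365 + 13225 - 12420\right) = \frac{92}{9} - -4560 = \frac{92}{9} + 4560 = \frac{41132}{9}$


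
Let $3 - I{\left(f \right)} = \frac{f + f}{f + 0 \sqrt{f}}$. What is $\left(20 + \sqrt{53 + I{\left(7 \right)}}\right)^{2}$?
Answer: $454 + 120 \sqrt{6} \approx 747.94$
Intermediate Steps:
$I{\left(f \right)} = 1$ ($I{\left(f \right)} = 3 - \frac{f + f}{f + 0 \sqrt{f}} = 3 - \frac{2 f}{f + 0} = 3 - \frac{2 f}{f} = 3 - 2 = 1$)
$\left(20 + \sqrt{53 + I{\left(7 \right)}}\right)^{2} = \left(20 + \sqrt{53 + 1}\right)^{2} = \left(20 + \sqrt{54}\right)^{2} = \left(20 + 3 \sqrt{6}\right)^{2}$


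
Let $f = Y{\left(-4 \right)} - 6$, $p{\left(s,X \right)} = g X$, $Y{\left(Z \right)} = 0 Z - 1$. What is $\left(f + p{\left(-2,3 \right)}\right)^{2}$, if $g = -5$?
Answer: $484$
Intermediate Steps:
$Y{\left(Z \right)} = -1$ ($Y{\left(Z \right)} = 0 - 1 = -1$)
$p{\left(s,X \right)} = - 5 X$
$f = -7$ ($f = -1 - 6 = -7$)
$\left(f + p{\left(-2,3 \right)}\right)^{2} = \left(-7 - 15\right)^{2} = \left(-22\right)^{2} = 484$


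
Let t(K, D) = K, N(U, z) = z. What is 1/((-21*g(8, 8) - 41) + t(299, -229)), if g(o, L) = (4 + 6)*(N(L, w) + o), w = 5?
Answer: -1/2472 ≈ -0.00040453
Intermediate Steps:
g(o, L) = 50 + 10*o (g(o, L) = (4 + 6)*(5 + o) = 10*(5 + o) = 50 + 10*o)
1/((-21*g(8, 8) - 41) + t(299, -229)) = 1/((-21*(50 + 10*8) - 41) + 299) = 1/((-21*(50 + 80) - 41) + 299) = 1/((-21*130 - 41) + 299) = 1/((-2730 - 41) + 299) = 1/(-2771 + 299) = 1/(-2472) = -1/2472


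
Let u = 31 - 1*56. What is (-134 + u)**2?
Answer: 25281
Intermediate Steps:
u = -25 (u = 31 - 56 = -25)
(-134 + u)**2 = (-134 - 25)**2 = (-159)**2 = 25281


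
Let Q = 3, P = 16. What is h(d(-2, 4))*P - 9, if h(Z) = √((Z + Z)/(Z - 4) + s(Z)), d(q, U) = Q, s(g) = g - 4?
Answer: -9 + 16*I*√7 ≈ -9.0 + 42.332*I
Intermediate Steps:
s(g) = -4 + g
d(q, U) = 3
h(Z) = √(-4 + Z + 2*Z/(-4 + Z)) (h(Z) = √((Z + Z)/(Z - 4) + (-4 + Z)) = √((2*Z)/(-4 + Z) + (-4 + Z)) = √(2*Z/(-4 + Z) + (-4 + Z)) = √(-4 + Z + 2*Z/(-4 + Z)))
h(d(-2, 4))*P - 9 = √(-4 + 3 + 2*3/(-4 + 3))*16 - 9 = √(-4 + 3 + 2*3/(-1))*16 - 9 = √(-4 + 3 + 2*3*(-1))*16 - 9 = √(-4 + 3 - 6)*16 - 9 = √(-7)*16 - 9 = (I*√7)*16 - 9 = 16*I*√7 - 9 = -9 + 16*I*√7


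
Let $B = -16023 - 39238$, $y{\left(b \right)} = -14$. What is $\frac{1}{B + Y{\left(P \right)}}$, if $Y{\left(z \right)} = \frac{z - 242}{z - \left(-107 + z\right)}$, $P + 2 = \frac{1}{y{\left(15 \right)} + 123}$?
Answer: $- \frac{11663}{644535638} \approx -1.8095 \cdot 10^{-5}$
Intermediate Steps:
$P = - \frac{217}{109}$ ($P = -2 + \frac{1}{-14 + 123} = -2 + \frac{1}{109} = - \frac{217}{109} \approx -1.9908$)
$Y{\left(z \right)} = - \frac{242}{107} + \frac{z}{107}$ ($Y{\left(z \right)} = \frac{-242 + z}{107} = \left(-242 + z\right) \frac{1}{107} = - \frac{242}{107} + \frac{z}{107}$)
$B = -55261$
$\frac{1}{B + Y{\left(P \right)}} = \frac{1}{-55261 + \left(- \frac{242}{107} + \frac{1}{107} \left(- \frac{217}{109}\right)\right)} = \frac{1}{-55261 - \frac{26595}{11663}} = \frac{1}{- \frac{644535638}{11663}} = - \frac{11663}{644535638}$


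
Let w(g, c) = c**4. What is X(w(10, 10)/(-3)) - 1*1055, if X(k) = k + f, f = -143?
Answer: -13594/3 ≈ -4531.3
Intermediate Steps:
X(k) = -143 + k (X(k) = k - 143 = -143 + k)
X(w(10, 10)/(-3)) - 1*1055 = (-143 + 10**4/(-3)) - 1*1055 = (-143 + 10000*(-1/3)) - 1055 = (-143 - 10000/3) - 1055 = -10429/3 - 1055 = -13594/3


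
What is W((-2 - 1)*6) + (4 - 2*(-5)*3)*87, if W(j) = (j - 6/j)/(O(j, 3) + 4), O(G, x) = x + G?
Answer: 97667/33 ≈ 2959.6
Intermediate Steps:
O(G, x) = G + x
W(j) = (j - 6/j)/(7 + j) (W(j) = (j - 6/j)/((j + 3) + 4) = (j - 6/j)/((3 + j) + 4) = (j - 6/j)/(7 + j))
W((-2 - 1)*6) + (4 - 2*(-5)*3)*87 = (-6 + ((-2 - 1)*6)²)/((((-2 - 1)*6))*(7 + (-2 - 1)*6)) + (4 - 2*(-5)*3)*87 = (-6 + (-3*6)²)/(((-3*6))*(7 - 3*6)) + (4 + 10*3)*87 = (-6 + (-18)²)/((-18)*(7 - 18)) + (4 + 30)*87 = -1/18*(-6 + 324)/(-11) + 34*87 = -1/18*(-1/11)*318 + 2958 = 53/33 + 2958 = 97667/33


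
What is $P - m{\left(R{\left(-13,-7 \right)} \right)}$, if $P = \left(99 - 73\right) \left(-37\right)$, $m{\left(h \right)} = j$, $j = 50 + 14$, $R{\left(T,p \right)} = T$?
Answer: $-1026$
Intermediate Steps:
$j = 64$
$m{\left(h \right)} = 64$
$P = -962$ ($P = 26 \left(-37\right) = -962$)
$P - m{\left(R{\left(-13,-7 \right)} \right)} = -962 - 64 = -1026$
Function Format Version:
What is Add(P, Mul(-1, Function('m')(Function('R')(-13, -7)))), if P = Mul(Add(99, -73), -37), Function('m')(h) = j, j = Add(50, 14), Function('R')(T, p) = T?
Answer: -1026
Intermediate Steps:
j = 64
Function('m')(h) = 64
P = -962 (P = Mul(26, -37) = -962)
Add(P, Mul(-1, Function('m')(Function('R')(-13, -7)))) = Add(-962, Mul(-1, 64)) = Add(-962, -64) = -1026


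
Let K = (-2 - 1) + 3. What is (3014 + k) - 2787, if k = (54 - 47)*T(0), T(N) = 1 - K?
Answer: 234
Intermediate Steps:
K = 0 (K = -3 + 3 = 0)
T(N) = 1 (T(N) = 1 - 1*0 = 1 + 0 = 1)
k = 7 (k = (54 - 47)*1 = 7*1 = 7)
(3014 + k) - 2787 = (3014 + 7) - 2787 = 3021 - 2787 = 234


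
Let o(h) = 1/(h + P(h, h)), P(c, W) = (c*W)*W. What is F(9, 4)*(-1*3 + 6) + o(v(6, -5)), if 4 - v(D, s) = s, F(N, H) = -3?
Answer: -6641/738 ≈ -8.9986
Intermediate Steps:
P(c, W) = c*W² (P(c, W) = (W*c)*W = c*W²)
v(D, s) = 4 - s
o(h) = 1/(h + h³) (o(h) = 1/(h + h*h²) = 1/(h + h³))
F(9, 4)*(-1*3 + 6) + o(v(6, -5)) = -3*(-1*3 + 6) + 1/((4 - 1*(-5)) + (4 - 1*(-5))³) = -3*(-3 + 6) + 1/((4 + 5) + (4 + 5)³) = -3*3 + 1/(9 + 9³) = -9 + 1/(9 + 729) = -9 + 1/738 = -6641/738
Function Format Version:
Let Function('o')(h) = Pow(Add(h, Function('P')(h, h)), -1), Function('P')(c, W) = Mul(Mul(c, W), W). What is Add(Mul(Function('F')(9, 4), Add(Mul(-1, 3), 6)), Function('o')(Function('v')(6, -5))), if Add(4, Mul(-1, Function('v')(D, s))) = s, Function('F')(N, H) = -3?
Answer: Rational(-6641, 738) ≈ -8.9986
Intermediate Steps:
Function('P')(c, W) = Mul(c, Pow(W, 2)) (Function('P')(c, W) = Mul(Mul(W, c), W) = Mul(c, Pow(W, 2)))
Function('v')(D, s) = Add(4, Mul(-1, s))
Function('o')(h) = Pow(Add(h, Pow(h, 3)), -1) (Function('o')(h) = Pow(Add(h, Mul(h, Pow(h, 2))), -1) = Pow(Add(h, Pow(h, 3)), -1))
Add(Mul(Function('F')(9, 4), Add(Mul(-1, 3), 6)), Function('o')(Function('v')(6, -5))) = Add(Mul(-3, Add(Mul(-1, 3), 6)), Pow(Add(Add(4, Mul(-1, -5)), Pow(Add(4, Mul(-1, -5)), 3)), -1)) = Add(Mul(-3, Add(-3, 6)), Pow(Add(Add(4, 5), Pow(Add(4, 5), 3)), -1)) = Add(Mul(-3, 3), Pow(Add(9, Pow(9, 3)), -1)) = Add(-9, Pow(Add(9, 729), -1)) = Add(-9, Pow(738, -1)) = Add(-9, Rational(1, 738)) = Rational(-6641, 738)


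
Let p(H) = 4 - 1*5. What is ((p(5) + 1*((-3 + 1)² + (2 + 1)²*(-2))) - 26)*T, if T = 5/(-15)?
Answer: 41/3 ≈ 13.667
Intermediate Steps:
T = -⅓ (T = 5*(-1/15) = -⅓ ≈ -0.33333)
p(H) = -1 (p(H) = 4 - 5 = -1)
((p(5) + 1*((-3 + 1)² + (2 + 1)²*(-2))) - 26)*T = ((-1 + 1*((-3 + 1)² + (2 + 1)²*(-2))) - 26)*(-⅓) = ((-1 + 1*((-2)² + 3²*(-2))) - 26)*(-⅓) = ((-1 + 1*(4 + 9*(-2))) - 26)*(-⅓) = ((-1 + 1*(4 - 18)) - 26)*(-⅓) = ((-1 + 1*(-14)) - 26)*(-⅓) = ((-1 - 14) - 26)*(-⅓) = (-15 - 26)*(-⅓) = -41*(-⅓) = 41/3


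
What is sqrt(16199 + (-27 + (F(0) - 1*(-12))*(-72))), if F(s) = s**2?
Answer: 2*sqrt(3827) ≈ 123.73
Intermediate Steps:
sqrt(16199 + (-27 + (F(0) - 1*(-12))*(-72))) = sqrt(16199 + (-27 + (0**2 - 1*(-12))*(-72))) = sqrt(16199 + (-27 + (0 + 12)*(-72))) = sqrt(16199 + (-27 + 12*(-72))) = sqrt(16199 + (-27 - 864)) = sqrt(16199 - 891) = sqrt(15308) = 2*sqrt(3827)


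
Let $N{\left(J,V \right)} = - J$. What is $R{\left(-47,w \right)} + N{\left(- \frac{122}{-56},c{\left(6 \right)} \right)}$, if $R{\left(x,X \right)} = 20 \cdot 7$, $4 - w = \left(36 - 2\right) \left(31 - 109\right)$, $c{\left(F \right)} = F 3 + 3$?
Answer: $\frac{3859}{28} \approx 137.82$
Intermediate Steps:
$c{\left(F \right)} = 3 + 3 F$ ($c{\left(F \right)} = 3 F + 3 = 3 + 3 F$)
$w = 2656$ ($w = 4 - \left(36 - 2\right) \left(31 - 109\right) = 4 - 34 \left(-78\right) = 4 - -2652 = 4 + 2652 = 2656$)
$R{\left(x,X \right)} = 140$
$R{\left(-47,w \right)} + N{\left(- \frac{122}{-56},c{\left(6 \right)} \right)} = 140 - - \frac{122}{-56} = 140 - \left(-122\right) \left(- \frac{1}{56}\right) = 140 - \frac{61}{28} = \frac{3859}{28}$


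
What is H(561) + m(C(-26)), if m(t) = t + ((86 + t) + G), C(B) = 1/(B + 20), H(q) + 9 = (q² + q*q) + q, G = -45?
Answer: 1890104/3 ≈ 6.3004e+5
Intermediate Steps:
H(q) = -9 + q + 2*q² (H(q) = -9 + ((q² + q*q) + q) = -9 + ((q² + q²) + q) = -9 + (2*q² + q) = -9 + (q + 2*q²) = -9 + q + 2*q²)
C(B) = 1/(20 + B)
m(t) = 41 + 2*t (m(t) = t + ((86 + t) - 45) = t + (41 + t) = 41 + 2*t)
H(561) + m(C(-26)) = (-9 + 561 + 2*561²) + (41 + 2/(20 - 26)) = (-9 + 561 + 2*314721) + (41 + 2/(-6)) = (-9 + 561 + 629442) + (41 + 2*(-⅙)) = 629994 + (41 - ⅓) = 629994 + 122/3 = 1890104/3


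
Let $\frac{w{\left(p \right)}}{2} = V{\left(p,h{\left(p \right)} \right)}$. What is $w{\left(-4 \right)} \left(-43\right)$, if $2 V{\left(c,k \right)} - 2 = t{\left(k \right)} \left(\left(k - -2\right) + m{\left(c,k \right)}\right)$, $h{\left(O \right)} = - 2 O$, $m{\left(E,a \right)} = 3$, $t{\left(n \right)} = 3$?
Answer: $-1763$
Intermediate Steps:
$V{\left(c,k \right)} = \frac{17}{2} + \frac{3 k}{2}$ ($V{\left(c,k \right)} = 1 + \frac{3 \left(\left(k - -2\right) + 3\right)}{2} = 1 + \frac{3 \left(\left(k + 2\right) + 3\right)}{2} = 1 + \frac{3 \left(\left(2 + k\right) + 3\right)}{2} = 1 + \frac{3 \left(5 + k\right)}{2} = 1 + \frac{15 + 3 k}{2} = 1 + \left(\frac{15}{2} + \frac{3 k}{2}\right) = \frac{17}{2} + \frac{3 k}{2}$)
$w{\left(p \right)} = 17 - 6 p$ ($w{\left(p \right)} = 2 \left(\frac{17}{2} + \frac{3 \left(- 2 p\right)}{2}\right) = 2 \left(\frac{17}{2} - 3 p\right) = 17 - 6 p$)
$w{\left(-4 \right)} \left(-43\right) = \left(17 - -24\right) \left(-43\right) = \left(17 + 24\right) \left(-43\right) = 41 \left(-43\right) = -1763$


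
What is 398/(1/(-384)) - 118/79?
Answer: -12073846/79 ≈ -1.5283e+5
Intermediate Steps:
398/(1/(-384)) - 118/79 = 398/(-1/384) - 118*1/79 = 398*(-384) - 118/79 = -152832 - 118/79 = -12073846/79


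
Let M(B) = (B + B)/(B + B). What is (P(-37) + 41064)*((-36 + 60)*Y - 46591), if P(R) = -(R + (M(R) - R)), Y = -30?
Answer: -1942731593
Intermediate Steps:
M(B) = 1 (M(B) = (2*B)/((2*B)) = (2*B)*(1/(2*B)) = 1)
P(R) = -1 (P(R) = -(R + (1 - R)) = -1*1 = -1)
(P(-37) + 41064)*((-36 + 60)*Y - 46591) = (-1 + 41064)*((-36 + 60)*(-30) - 46591) = 41063*(24*(-30) - 46591) = 41063*(-720 - 46591) = 41063*(-47311) = -1942731593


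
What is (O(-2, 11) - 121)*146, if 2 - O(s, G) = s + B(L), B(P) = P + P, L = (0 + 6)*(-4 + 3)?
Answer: -15330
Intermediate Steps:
L = -6 (L = 6*(-1) = -6)
B(P) = 2*P
O(s, G) = 14 - s (O(s, G) = 2 - (s + 2*(-6)) = 2 - (s - 12) = 2 - (-12 + s) = 2 + (12 - s) = 14 - s)
(O(-2, 11) - 121)*146 = ((14 - 1*(-2)) - 121)*146 = ((14 + 2) - 121)*146 = (16 - 121)*146 = -105*146 = -15330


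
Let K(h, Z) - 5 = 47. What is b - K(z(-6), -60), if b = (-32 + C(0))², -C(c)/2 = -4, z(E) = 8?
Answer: 524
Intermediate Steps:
C(c) = 8 (C(c) = -2*(-4) = 8)
K(h, Z) = 52 (K(h, Z) = 5 + 47 = 52)
b = 576 (b = (-32 + 8)² = (-24)² = 576)
b - K(z(-6), -60) = 576 - 1*52 = 576 - 52 = 524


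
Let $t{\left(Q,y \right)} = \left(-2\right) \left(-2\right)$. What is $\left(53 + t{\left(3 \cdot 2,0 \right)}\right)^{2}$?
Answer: $3249$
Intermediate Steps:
$t{\left(Q,y \right)} = 4$
$\left(53 + t{\left(3 \cdot 2,0 \right)}\right)^{2} = \left(53 + 4\right)^{2} = 57^{2} = 3249$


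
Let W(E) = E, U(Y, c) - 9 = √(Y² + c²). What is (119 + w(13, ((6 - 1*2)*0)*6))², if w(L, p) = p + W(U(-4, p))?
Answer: 17424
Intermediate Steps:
U(Y, c) = 9 + √(Y² + c²)
w(L, p) = 9 + p + √(16 + p²) (w(L, p) = p + (9 + √((-4)² + p²)) = p + (9 + √(16 + p²)) = 9 + p + √(16 + p²))
(119 + w(13, ((6 - 1*2)*0)*6))² = (119 + (9 + ((6 - 1*2)*0)*6 + √(16 + (((6 - 1*2)*0)*6)²)))² = (119 + (9 + ((6 - 2)*0)*6 + √(16 + (((6 - 2)*0)*6)²)))² = (119 + (9 + (4*0)*6 + √(16 + ((4*0)*6)²)))² = (119 + (9 + 0*6 + √(16 + (0*6)²)))² = (119 + (9 + 0 + √(16 + 0²)))² = (119 + (9 + 0 + √(16 + 0)))² = (119 + (9 + 0 + √16))² = (119 + (9 + 0 + 4))² = (119 + 13)² = 132² = 17424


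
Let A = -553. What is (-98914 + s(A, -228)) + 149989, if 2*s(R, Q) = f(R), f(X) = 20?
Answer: 51085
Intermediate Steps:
s(R, Q) = 10 (s(R, Q) = (1/2)*20 = 10)
(-98914 + s(A, -228)) + 149989 = (-98914 + 10) + 149989 = -98904 + 149989 = 51085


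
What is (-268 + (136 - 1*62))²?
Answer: 37636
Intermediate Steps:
(-268 + (136 - 1*62))² = (-268 + (136 - 62))² = (-268 + 74)² = (-194)² = 37636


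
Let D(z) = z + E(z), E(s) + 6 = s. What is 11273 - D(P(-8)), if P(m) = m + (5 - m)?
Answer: 11269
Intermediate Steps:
E(s) = -6 + s
P(m) = 5
D(z) = -6 + 2*z (D(z) = z + (-6 + z) = -6 + 2*z)
11273 - D(P(-8)) = 11273 - (-6 + 2*5) = 11273 - (-6 + 10) = 11273 - 1*4 = 11273 - 4 = 11269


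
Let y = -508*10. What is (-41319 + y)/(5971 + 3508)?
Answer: -46399/9479 ≈ -4.8949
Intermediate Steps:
y = -5080
(-41319 + y)/(5971 + 3508) = (-41319 - 5080)/(5971 + 3508) = -46399/9479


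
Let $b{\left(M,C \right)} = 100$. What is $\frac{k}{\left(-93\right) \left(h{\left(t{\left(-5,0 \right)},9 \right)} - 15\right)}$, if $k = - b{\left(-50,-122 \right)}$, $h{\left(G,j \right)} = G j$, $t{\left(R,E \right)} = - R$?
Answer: $\frac{10}{279} \approx 0.035842$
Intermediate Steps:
$k = -100$ ($k = \left(-1\right) 100 = -100$)
$\frac{k}{\left(-93\right) \left(h{\left(t{\left(-5,0 \right)},9 \right)} - 15\right)} = - \frac{100}{\left(-93\right) \left(\left(-1\right) \left(-5\right) 9 - 15\right)} = - \frac{100}{\left(-93\right) \left(5 \cdot 9 - 15\right)} = - \frac{100}{\left(-93\right) \left(45 - 15\right)} = - \frac{100}{\left(-93\right) 30} = - \frac{100}{-2790} = \left(-100\right) \left(- \frac{1}{2790}\right) = \frac{10}{279}$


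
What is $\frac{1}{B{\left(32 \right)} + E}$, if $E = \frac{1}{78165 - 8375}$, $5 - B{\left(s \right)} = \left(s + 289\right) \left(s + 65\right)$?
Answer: $- \frac{69790}{2172702279} \approx -3.2121 \cdot 10^{-5}$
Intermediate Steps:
$B{\left(s \right)} = 5 - \left(65 + s\right) \left(289 + s\right)$ ($B{\left(s \right)} = 5 - \left(s + 289\right) \left(s + 65\right) = 5 - \left(289 + s\right) \left(65 + s\right) = 5 - \left(65 + s\right) \left(289 + s\right)$)
$E = \frac{1}{69790} \approx 1.4329 \cdot 10^{-5}$
$\frac{1}{B{\left(32 \right)} + E} = \frac{1}{\left(-18780 - 32^{2} - 11328\right) + \frac{1}{69790}} = \frac{1}{\left(-18780 - 1024 - 11328\right) + \frac{1}{69790}} = \frac{1}{-31132 + \frac{1}{69790}} = \frac{1}{- \frac{2172702279}{69790}} = - \frac{69790}{2172702279}$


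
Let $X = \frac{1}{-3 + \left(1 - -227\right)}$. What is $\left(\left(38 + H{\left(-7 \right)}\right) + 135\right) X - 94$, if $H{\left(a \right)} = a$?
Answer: $- \frac{20984}{225} \approx -93.262$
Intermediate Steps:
$X = \frac{1}{225}$ ($X = \frac{1}{-3 + \left(1 + 227\right)} = \frac{1}{-3 + 228} = \frac{1}{225} \approx 0.0044444$)
$\left(\left(38 + H{\left(-7 \right)}\right) + 135\right) X - 94 = \left(\left(38 - 7\right) + 135\right) \frac{1}{225} - 94 = \left(31 + 135\right) \frac{1}{225} - 94 = 166 \cdot \frac{1}{225} - 94 = \frac{166}{225} - 94 = - \frac{20984}{225}$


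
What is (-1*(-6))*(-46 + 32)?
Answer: -84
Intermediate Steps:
(-1*(-6))*(-46 + 32) = 6*(-14) = -84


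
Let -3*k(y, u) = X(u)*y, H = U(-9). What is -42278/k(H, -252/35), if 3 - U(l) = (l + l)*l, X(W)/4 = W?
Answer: 105695/3816 ≈ 27.698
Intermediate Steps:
X(W) = 4*W
U(l) = 3 - 2*l**2 (U(l) = 3 - (l + l)*l = 3 - 2*l*l = 3 - 2*l**2)
H = -159 (H = 3 - 2*(-9)**2 = 3 - 2*81 = 3 - 162 = -159)
k(y, u) = -4*u*y/3
-42278/k(H, -252/35) = -42278/((-4/3*(-252/35)*(-159))) = -42278/((-4/3*(-252*1/35)*(-159))) = -42278/((-4/3*(-36/5)*(-159))) = -42278/(-7632/5) = -42278*(-5/7632) = 105695/3816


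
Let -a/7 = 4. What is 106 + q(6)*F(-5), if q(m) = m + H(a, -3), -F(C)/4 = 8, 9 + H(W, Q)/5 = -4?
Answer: 1994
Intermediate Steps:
a = -28 (a = -7*4 = -28)
H(W, Q) = -65 (H(W, Q) = -45 + 5*(-4) = -45 - 20 = -65)
F(C) = -32 (F(C) = -4*8 = -32)
q(m) = -65 + m (q(m) = m - 65 = -65 + m)
106 + q(6)*F(-5) = 106 + (-65 + 6)*(-32) = 106 - 59*(-32) = 106 + 1888 = 1994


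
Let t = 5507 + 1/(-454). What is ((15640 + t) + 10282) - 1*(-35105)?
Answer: 30206435/454 ≈ 66534.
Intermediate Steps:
t = 2500177/454 (t = 5507 - 1/454 = 2500177/454 ≈ 5507.0)
((15640 + t) + 10282) - 1*(-35105) = ((15640 + 2500177/454) + 10282) - 1*(-35105) = (9600737/454 + 10282) + 35105 = 14268765/454 + 35105 = 30206435/454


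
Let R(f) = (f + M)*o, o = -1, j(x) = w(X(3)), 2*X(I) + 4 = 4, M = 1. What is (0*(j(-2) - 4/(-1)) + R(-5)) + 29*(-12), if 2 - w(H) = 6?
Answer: -344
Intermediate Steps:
X(I) = 0 (X(I) = -2 + (1/2)*4 = -2 + 2 = 0)
w(H) = -4 (w(H) = 2 - 1*6 = 2 - 6 = -4)
j(x) = -4
R(f) = -1 - f (R(f) = (f + 1)*(-1) = (1 + f)*(-1) = -1 - f)
(0*(j(-2) - 4/(-1)) + R(-5)) + 29*(-12) = (0*(-4 - 4/(-1)) + (-1 - 1*(-5))) + 29*(-12) = (0*(-4 - 4*(-1)) + (-1 + 5)) - 348 = (0*(-4 + 4) + 4) - 348 = (0*0 + 4) - 348 = (0 + 4) - 348 = 4 - 348 = -344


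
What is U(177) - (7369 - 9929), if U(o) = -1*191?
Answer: 2369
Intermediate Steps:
U(o) = -191
U(177) - (7369 - 9929) = -191 - (7369 - 9929) = -191 - 1*(-2560) = -191 + 2560 = 2369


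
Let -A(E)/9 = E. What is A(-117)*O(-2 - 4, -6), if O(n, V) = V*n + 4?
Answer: 42120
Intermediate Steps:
A(E) = -9*E
O(n, V) = 4 + V*n
A(-117)*O(-2 - 4, -6) = (-9*(-117))*(4 - 6*(-2 - 4)) = 1053*(4 - 6*(-6)) = 1053*(4 + 36) = 1053*40 = 42120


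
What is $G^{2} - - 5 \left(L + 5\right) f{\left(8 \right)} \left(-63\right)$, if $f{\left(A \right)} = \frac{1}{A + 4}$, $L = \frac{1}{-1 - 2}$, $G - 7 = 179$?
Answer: $\frac{68947}{2} \approx 34474.0$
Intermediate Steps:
$G = 186$ ($G = 7 + 179 = 186$)
$L = - \frac{1}{3}$ ($L = \frac{1}{-3} = - \frac{1}{3} \approx -0.33333$)
$f{\left(A \right)} = \frac{1}{4 + A}$
$G^{2} - - 5 \left(L + 5\right) f{\left(8 \right)} \left(-63\right) = 186^{2} - \frac{\left(-5\right) \left(- \frac{1}{3} + 5\right)}{4 + 8} \left(-63\right) = 34596 - \frac{\left(-5\right) \frac{14}{3}}{12} \left(-63\right) = 34596 - \left(- \frac{70}{3}\right) \frac{1}{12} \left(-63\right) = 34596 - \left(- \frac{35}{18}\right) \left(-63\right) = 34596 - \frac{245}{2} = \frac{68947}{2}$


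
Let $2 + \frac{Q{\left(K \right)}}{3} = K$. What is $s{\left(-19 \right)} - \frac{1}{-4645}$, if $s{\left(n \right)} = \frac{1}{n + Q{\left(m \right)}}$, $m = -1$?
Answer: $- \frac{4617}{130060} \approx -0.035499$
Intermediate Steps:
$Q{\left(K \right)} = -6 + 3 K$
$s{\left(n \right)} = \frac{1}{-9 + n}$ ($s{\left(n \right)} = \frac{1}{n + \left(-6 + 3 \left(-1\right)\right)} = \frac{1}{n - 9} = \frac{1}{-9 + n}$)
$s{\left(-19 \right)} - \frac{1}{-4645} = \frac{1}{-9 - 19} - \frac{1}{-4645} = \frac{1}{-28} - - \frac{1}{4645} = - \frac{1}{28} + \frac{1}{4645} = - \frac{4617}{130060}$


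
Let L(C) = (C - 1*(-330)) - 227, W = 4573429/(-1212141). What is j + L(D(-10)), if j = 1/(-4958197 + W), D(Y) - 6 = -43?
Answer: 56666076577065/858576920458 ≈ 66.000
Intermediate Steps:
D(Y) = -37 (D(Y) = 6 - 43 = -37)
W = -653347/173163 (W = 4573429*(-1/1212141) = -653347/173163 ≈ -3.7730)
j = -173163/858576920458 (j = 1/(-4958197 - 653347/173163) = 1/(-858576920458/173163) = -173163/858576920458 ≈ -2.0169e-7)
L(C) = 103 + C (L(C) = (C + 330) - 227 = (330 + C) - 227 = 103 + C)
j + L(D(-10)) = -173163/858576920458 + (103 - 37) = -173163/858576920458 + 66 = 56666076577065/858576920458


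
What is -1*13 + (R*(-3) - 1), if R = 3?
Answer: -23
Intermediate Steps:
-1*13 + (R*(-3) - 1) = -1*13 + (3*(-3) - 1) = -13 + (-9 - 1) = -13 - 10 = -23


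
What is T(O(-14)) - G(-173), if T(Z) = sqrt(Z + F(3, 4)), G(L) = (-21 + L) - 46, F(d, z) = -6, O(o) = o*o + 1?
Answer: 240 + sqrt(191) ≈ 253.82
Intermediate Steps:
O(o) = 1 + o**2 (O(o) = o**2 + 1 = 1 + o**2)
G(L) = -67 + L
T(Z) = sqrt(-6 + Z) (T(Z) = sqrt(Z - 6) = sqrt(-6 + Z))
T(O(-14)) - G(-173) = sqrt(-6 + (1 + (-14)**2)) - (-67 - 173) = sqrt(-6 + (1 + 196)) - 1*(-240) = sqrt(-6 + 197) + 240 = sqrt(191) + 240 = 240 + sqrt(191)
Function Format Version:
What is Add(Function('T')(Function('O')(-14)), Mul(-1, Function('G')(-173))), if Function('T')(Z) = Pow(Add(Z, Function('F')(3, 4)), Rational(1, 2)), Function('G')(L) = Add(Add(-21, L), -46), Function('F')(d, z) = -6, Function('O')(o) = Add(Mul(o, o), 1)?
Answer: Add(240, Pow(191, Rational(1, 2))) ≈ 253.82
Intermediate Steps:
Function('O')(o) = Add(1, Pow(o, 2)) (Function('O')(o) = Add(Pow(o, 2), 1) = Add(1, Pow(o, 2)))
Function('G')(L) = Add(-67, L)
Function('T')(Z) = Pow(Add(-6, Z), Rational(1, 2)) (Function('T')(Z) = Pow(Add(Z, -6), Rational(1, 2)) = Pow(Add(-6, Z), Rational(1, 2)))
Add(Function('T')(Function('O')(-14)), Mul(-1, Function('G')(-173))) = Add(Pow(Add(-6, Add(1, Pow(-14, 2))), Rational(1, 2)), Mul(-1, Add(-67, -173))) = Add(Pow(Add(-6, Add(1, 196)), Rational(1, 2)), Mul(-1, -240)) = Add(Pow(Add(-6, 197), Rational(1, 2)), 240) = Add(Pow(191, Rational(1, 2)), 240) = Add(240, Pow(191, Rational(1, 2)))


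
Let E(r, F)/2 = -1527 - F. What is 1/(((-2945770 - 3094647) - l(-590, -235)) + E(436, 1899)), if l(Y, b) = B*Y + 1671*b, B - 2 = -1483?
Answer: -1/6528374 ≈ -1.5318e-7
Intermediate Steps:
B = -1481 (B = 2 - 1483 = -1481)
l(Y, b) = -1481*Y + 1671*b
E(r, F) = -3054 - 2*F (E(r, F) = 2*(-1527 - F) = -3054 - 2*F)
1/(((-2945770 - 3094647) - l(-590, -235)) + E(436, 1899)) = 1/(((-2945770 - 3094647) - (-1481*(-590) + 1671*(-235))) + (-3054 - 2*1899)) = 1/((-6040417 - (873790 - 392685)) + (-3054 - 3798)) = 1/((-6040417 - 1*481105) - 6852) = 1/((-6040417 - 481105) - 6852) = 1/(-6521522 - 6852) = 1/(-6528374) = -1/6528374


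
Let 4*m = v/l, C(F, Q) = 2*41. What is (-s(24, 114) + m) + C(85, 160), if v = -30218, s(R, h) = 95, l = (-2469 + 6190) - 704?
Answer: -93551/6034 ≈ -15.504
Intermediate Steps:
C(F, Q) = 82
l = 3017 (l = 3721 - 704 = 3017)
m = -15109/6034 (m = (-30218/3017)/4 = (-30218*1/3017)/4 = (1/4)*(-30218/3017) = -15109/6034 ≈ -2.5040)
(-s(24, 114) + m) + C(85, 160) = (-1*95 - 15109/6034) + 82 = (-95 - 15109/6034) + 82 = -588339/6034 + 82 = -93551/6034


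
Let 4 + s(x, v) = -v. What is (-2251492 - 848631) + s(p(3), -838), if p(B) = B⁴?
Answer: -3099289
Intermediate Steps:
s(x, v) = -4 - v
(-2251492 - 848631) + s(p(3), -838) = (-2251492 - 848631) + (-4 - 1*(-838)) = -3100123 + (-4 + 838) = -3100123 + 834 = -3099289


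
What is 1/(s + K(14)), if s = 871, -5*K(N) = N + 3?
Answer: 5/4338 ≈ 0.0011526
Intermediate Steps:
K(N) = -⅗ - N/5 (K(N) = -(N + 3)/5 = -(3 + N)/5 = -⅗ - N/5)
1/(s + K(14)) = 1/(871 + (-⅗ - ⅕*14)) = 1/(871 + (-⅗ - 14/5)) = 1/(871 - 17/5) = 1/(4338/5) = 5/4338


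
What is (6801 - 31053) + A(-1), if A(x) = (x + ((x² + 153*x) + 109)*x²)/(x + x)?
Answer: -24230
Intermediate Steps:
A(x) = (x + x²*(109 + x² + 153*x))/(2*x) (A(x) = (x + (109 + x² + 153*x)*x²)/((2*x)) = (x + x²*(109 + x² + 153*x))*(1/(2*x)) = (x + x²*(109 + x² + 153*x))/(2*x))
(6801 - 31053) + A(-1) = (6801 - 31053) + (½ + (½)*(-1)³ + (109/2)*(-1) + (153/2)*(-1)²) = -24252 + (½ + (½)*(-1) - 109/2 + (153/2)*1) = -24252 + (½ - ½ - 109/2 + 153/2) = -24252 + 22 = -24230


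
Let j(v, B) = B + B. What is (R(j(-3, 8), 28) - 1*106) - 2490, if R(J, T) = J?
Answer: -2580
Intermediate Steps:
j(v, B) = 2*B
(R(j(-3, 8), 28) - 1*106) - 2490 = (2*8 - 1*106) - 2490 = (16 - 106) - 2490 = -90 - 2490 = -2580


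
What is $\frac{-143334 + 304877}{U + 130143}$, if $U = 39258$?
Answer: $\frac{161543}{169401} \approx 0.95361$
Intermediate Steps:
$\frac{-143334 + 304877}{U + 130143} = \frac{-143334 + 304877}{39258 + 130143} = \frac{161543}{169401}$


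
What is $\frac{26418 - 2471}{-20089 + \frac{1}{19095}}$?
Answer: $- \frac{65323995}{54799922} \approx -1.192$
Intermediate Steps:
$\frac{26418 - 2471}{-20089 + \frac{1}{19095}} = \frac{23947}{-20089 + \frac{1}{19095}} = \frac{23947}{- \frac{383599454}{19095}} = 23947 \left(- \frac{19095}{383599454}\right) = - \frac{65323995}{54799922}$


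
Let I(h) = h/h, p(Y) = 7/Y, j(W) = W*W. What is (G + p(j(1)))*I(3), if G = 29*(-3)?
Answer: -80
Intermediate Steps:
j(W) = W²
G = -87
I(h) = 1
(G + p(j(1)))*I(3) = (-87 + 7/(1²))*1 = (-87 + 7/1)*1 = (-87 + 7*1)*1 = (-87 + 7)*1 = -80*1 = -80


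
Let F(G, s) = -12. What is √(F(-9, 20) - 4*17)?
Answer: 4*I*√5 ≈ 8.9443*I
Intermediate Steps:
√(F(-9, 20) - 4*17) = √(-12 - 4*17) = √(-12 - 68) = √(-80) = 4*I*√5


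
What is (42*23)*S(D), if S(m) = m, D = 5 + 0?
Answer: 4830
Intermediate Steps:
D = 5
(42*23)*S(D) = (42*23)*5 = 966*5 = 4830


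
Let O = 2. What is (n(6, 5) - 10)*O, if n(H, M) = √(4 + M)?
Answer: -14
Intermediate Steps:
(n(6, 5) - 10)*O = (√(4 + 5) - 10)*2 = (√9 - 10)*2 = (3 - 10)*2 = -7*2 = -14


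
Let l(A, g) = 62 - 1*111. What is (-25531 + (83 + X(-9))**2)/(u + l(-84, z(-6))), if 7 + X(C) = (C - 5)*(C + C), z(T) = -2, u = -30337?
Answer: -82053/30386 ≈ -2.7004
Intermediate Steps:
l(A, g) = -49 (l(A, g) = 62 - 111 = -49)
X(C) = -7 + 2*C*(-5 + C) (X(C) = -7 + (C - 5)*(C + C) = -7 + (-5 + C)*(2*C) = -7 + 2*C*(-5 + C))
(-25531 + (83 + X(-9))**2)/(u + l(-84, z(-6))) = (-25531 + (83 + (-7 - 10*(-9) + 2*(-9)**2))**2)/(-30337 - 49) = (-25531 + (83 + (-7 + 90 + 2*81))**2)/(-30386) = (-25531 + (83 + (-7 + 90 + 162))**2)*(-1/30386) = (-25531 + (83 + 245)**2)*(-1/30386) = (-25531 + 328**2)*(-1/30386) = (-25531 + 107584)*(-1/30386) = 82053*(-1/30386) = -82053/30386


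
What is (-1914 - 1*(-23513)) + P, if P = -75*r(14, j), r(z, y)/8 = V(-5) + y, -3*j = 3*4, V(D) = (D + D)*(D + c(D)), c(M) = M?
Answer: -36001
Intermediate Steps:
V(D) = 4*D² (V(D) = (D + D)*(D + D) = (2*D)*(2*D) = 4*D²)
j = -4 ≈ -4.0000
r(z, y) = 800 + 8*y (r(z, y) = 8*(4*(-5)² + y) = 8*(4*25 + y) = 8*(100 + y) = 800 + 8*y)
P = -57600 (P = -75*(800 + 8*(-4)) = -75*(800 - 32) = -75*768 = -57600)
(-1914 - 1*(-23513)) + P = (-1914 - 1*(-23513)) - 57600 = (-1914 + 23513) - 57600 = 21599 - 57600 = -36001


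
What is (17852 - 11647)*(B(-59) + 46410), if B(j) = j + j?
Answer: 287241860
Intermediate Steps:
B(j) = 2*j
(17852 - 11647)*(B(-59) + 46410) = (17852 - 11647)*(2*(-59) + 46410) = 6205*(-118 + 46410) = 6205*46292 = 287241860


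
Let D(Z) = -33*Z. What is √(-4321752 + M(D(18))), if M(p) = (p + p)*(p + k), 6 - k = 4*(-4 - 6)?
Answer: 2*I*√917682 ≈ 1915.9*I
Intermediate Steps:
k = 46 (k = 6 - 4*(-4 - 6) = 6 - 4*(-10) = 6 - 1*(-40) = 6 + 40 = 46)
M(p) = 2*p*(46 + p) (M(p) = (p + p)*(p + 46) = (2*p)*(46 + p) = 2*p*(46 + p))
√(-4321752 + M(D(18))) = √(-4321752 + 2*(-33*18)*(46 - 33*18)) = √(-4321752 + 2*(-594)*(46 - 594)) = √(-4321752 + 2*(-594)*(-548)) = √(-4321752 + 651024) = √(-3670728) = 2*I*√917682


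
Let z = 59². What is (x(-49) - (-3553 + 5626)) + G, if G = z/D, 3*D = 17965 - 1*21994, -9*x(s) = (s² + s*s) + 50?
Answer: -31603916/12087 ≈ -2614.7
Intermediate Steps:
z = 3481
x(s) = -50/9 - 2*s²/9 (x(s) = -((s² + s*s) + 50)/9 = -((s² + s²) + 50)/9 = -(2*s² + 50)/9 = -(50 + 2*s²)/9 = -50/9 - 2*s²/9)
D = -1343 (D = (17965 - 1*21994)/3 = (17965 - 21994)/3 = (⅓)*(-4029) = -1343)
G = -3481/1343 (G = 3481/(-1343) = 3481*(-1/1343) = -3481/1343 ≈ -2.5920)
(x(-49) - (-3553 + 5626)) + G = ((-50/9 - 2/9*(-49)²) - (-3553 + 5626)) - 3481/1343 = ((-50/9 - 2/9*2401) - 1*2073) - 3481/1343 = ((-50/9 - 4802/9) - 2073) - 3481/1343 = (-4852/9 - 2073) - 3481/1343 = -23509/9 - 3481/1343 = -31603916/12087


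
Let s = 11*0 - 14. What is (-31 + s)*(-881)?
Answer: 39645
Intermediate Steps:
s = -14 (s = 0 - 14 = -14)
(-31 + s)*(-881) = (-31 - 14)*(-881) = -45*(-881) = 39645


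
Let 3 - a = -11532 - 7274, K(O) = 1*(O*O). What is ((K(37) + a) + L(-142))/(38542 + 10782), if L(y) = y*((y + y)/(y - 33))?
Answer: 1745411/4315850 ≈ 0.40442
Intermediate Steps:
K(O) = O² (K(O) = 1*O² = O²)
a = 18809 (a = 3 - (-11532 - 7274) = 3 - 1*(-18806) = 3 + 18806 = 18809)
L(y) = 2*y²/(-33 + y) (L(y) = y*((2*y)/(-33 + y)) = y*(2*y/(-33 + y)) = 2*y²/(-33 + y))
((K(37) + a) + L(-142))/(38542 + 10782) = ((37² + 18809) + 2*(-142)²/(-33 - 142))/(38542 + 10782) = ((1369 + 18809) + 2*20164/(-175))/49324 = (20178 + 2*20164*(-1/175))*(1/49324) = (20178 - 40328/175)*(1/49324) = (3490822/175)*(1/49324) = 1745411/4315850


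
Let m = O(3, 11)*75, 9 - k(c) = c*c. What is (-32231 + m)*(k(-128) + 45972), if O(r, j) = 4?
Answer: -945061807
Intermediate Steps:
k(c) = 9 - c² (k(c) = 9 - c*c = 9 - c²)
m = 300 (m = 4*75 = 300)
(-32231 + m)*(k(-128) + 45972) = (-32231 + 300)*((9 - 1*(-128)²) + 45972) = -31931*((9 - 1*16384) + 45972) = -31931*((9 - 16384) + 45972) = -31931*(-16375 + 45972) = -31931*29597 = -945061807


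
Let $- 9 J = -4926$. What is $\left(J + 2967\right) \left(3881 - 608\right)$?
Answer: $11502413$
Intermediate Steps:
$J = \frac{1642}{3}$ ($J = \left(- \frac{1}{9}\right) \left(-4926\right) = \frac{1642}{3} \approx 547.33$)
$\left(J + 2967\right) \left(3881 - 608\right) = \left(\frac{1642}{3} + 2967\right) \left(3881 - 608\right) = \frac{10543}{3} \cdot 3273 = 11502413$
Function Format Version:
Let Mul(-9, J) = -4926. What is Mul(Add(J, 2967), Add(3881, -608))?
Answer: 11502413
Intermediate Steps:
J = Rational(1642, 3) (J = Mul(Rational(-1, 9), -4926) = Rational(1642, 3) ≈ 547.33)
Mul(Add(J, 2967), Add(3881, -608)) = Mul(Add(Rational(1642, 3), 2967), Add(3881, -608)) = Mul(Rational(10543, 3), 3273) = 11502413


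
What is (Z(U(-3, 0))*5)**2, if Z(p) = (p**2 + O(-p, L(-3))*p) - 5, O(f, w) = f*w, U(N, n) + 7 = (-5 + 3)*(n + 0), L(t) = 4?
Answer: 577600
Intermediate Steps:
U(N, n) = -7 - 2*n (U(N, n) = -7 + (-5 + 3)*(n + 0) = -7 - 2*n)
Z(p) = -5 - 3*p**2 (Z(p) = (p**2 + (-p*4)*p) - 5 = (p**2 + (-4*p)*p) - 5 = (p**2 - 4*p**2) - 5 = -3*p**2 - 5 = -5 - 3*p**2)
(Z(U(-3, 0))*5)**2 = ((-5 - 3*(-7 - 2*0)**2)*5)**2 = ((-5 - 3*(-7 + 0)**2)*5)**2 = ((-5 - 3*(-7)**2)*5)**2 = ((-5 - 3*49)*5)**2 = ((-5 - 147)*5)**2 = (-152*5)**2 = (-760)**2 = 577600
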